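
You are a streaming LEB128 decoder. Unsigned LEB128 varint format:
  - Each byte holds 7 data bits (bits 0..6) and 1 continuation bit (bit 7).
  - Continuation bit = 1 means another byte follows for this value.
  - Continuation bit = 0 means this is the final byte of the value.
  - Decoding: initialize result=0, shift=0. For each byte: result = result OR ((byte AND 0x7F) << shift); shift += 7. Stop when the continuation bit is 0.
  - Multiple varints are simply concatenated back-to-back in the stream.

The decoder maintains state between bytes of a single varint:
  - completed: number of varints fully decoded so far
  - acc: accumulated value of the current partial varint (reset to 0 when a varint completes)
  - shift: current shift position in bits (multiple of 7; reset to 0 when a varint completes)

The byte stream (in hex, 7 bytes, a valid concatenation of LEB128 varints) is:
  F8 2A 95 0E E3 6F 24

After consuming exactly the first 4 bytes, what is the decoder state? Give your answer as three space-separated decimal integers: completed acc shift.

Answer: 2 0 0

Derivation:
byte[0]=0xF8 cont=1 payload=0x78: acc |= 120<<0 -> completed=0 acc=120 shift=7
byte[1]=0x2A cont=0 payload=0x2A: varint #1 complete (value=5496); reset -> completed=1 acc=0 shift=0
byte[2]=0x95 cont=1 payload=0x15: acc |= 21<<0 -> completed=1 acc=21 shift=7
byte[3]=0x0E cont=0 payload=0x0E: varint #2 complete (value=1813); reset -> completed=2 acc=0 shift=0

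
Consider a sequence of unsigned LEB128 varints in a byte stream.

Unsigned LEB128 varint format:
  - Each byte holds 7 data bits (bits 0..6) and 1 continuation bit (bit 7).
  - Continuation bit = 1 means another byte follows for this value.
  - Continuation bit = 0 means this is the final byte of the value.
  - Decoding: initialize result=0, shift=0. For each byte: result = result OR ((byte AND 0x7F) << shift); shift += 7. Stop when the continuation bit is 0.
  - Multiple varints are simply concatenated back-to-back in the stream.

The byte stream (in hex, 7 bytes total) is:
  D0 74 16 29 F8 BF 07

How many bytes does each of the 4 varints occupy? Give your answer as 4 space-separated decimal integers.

  byte[0]=0xD0 cont=1 payload=0x50=80: acc |= 80<<0 -> acc=80 shift=7
  byte[1]=0x74 cont=0 payload=0x74=116: acc |= 116<<7 -> acc=14928 shift=14 [end]
Varint 1: bytes[0:2] = D0 74 -> value 14928 (2 byte(s))
  byte[2]=0x16 cont=0 payload=0x16=22: acc |= 22<<0 -> acc=22 shift=7 [end]
Varint 2: bytes[2:3] = 16 -> value 22 (1 byte(s))
  byte[3]=0x29 cont=0 payload=0x29=41: acc |= 41<<0 -> acc=41 shift=7 [end]
Varint 3: bytes[3:4] = 29 -> value 41 (1 byte(s))
  byte[4]=0xF8 cont=1 payload=0x78=120: acc |= 120<<0 -> acc=120 shift=7
  byte[5]=0xBF cont=1 payload=0x3F=63: acc |= 63<<7 -> acc=8184 shift=14
  byte[6]=0x07 cont=0 payload=0x07=7: acc |= 7<<14 -> acc=122872 shift=21 [end]
Varint 4: bytes[4:7] = F8 BF 07 -> value 122872 (3 byte(s))

Answer: 2 1 1 3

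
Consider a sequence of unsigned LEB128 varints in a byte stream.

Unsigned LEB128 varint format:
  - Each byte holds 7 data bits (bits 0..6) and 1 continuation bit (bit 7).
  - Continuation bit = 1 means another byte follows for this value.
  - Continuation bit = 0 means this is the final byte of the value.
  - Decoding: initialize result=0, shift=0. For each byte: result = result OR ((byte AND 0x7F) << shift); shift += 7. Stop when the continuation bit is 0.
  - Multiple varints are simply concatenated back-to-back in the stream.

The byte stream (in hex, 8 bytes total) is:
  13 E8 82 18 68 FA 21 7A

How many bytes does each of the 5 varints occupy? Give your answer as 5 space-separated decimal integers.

  byte[0]=0x13 cont=0 payload=0x13=19: acc |= 19<<0 -> acc=19 shift=7 [end]
Varint 1: bytes[0:1] = 13 -> value 19 (1 byte(s))
  byte[1]=0xE8 cont=1 payload=0x68=104: acc |= 104<<0 -> acc=104 shift=7
  byte[2]=0x82 cont=1 payload=0x02=2: acc |= 2<<7 -> acc=360 shift=14
  byte[3]=0x18 cont=0 payload=0x18=24: acc |= 24<<14 -> acc=393576 shift=21 [end]
Varint 2: bytes[1:4] = E8 82 18 -> value 393576 (3 byte(s))
  byte[4]=0x68 cont=0 payload=0x68=104: acc |= 104<<0 -> acc=104 shift=7 [end]
Varint 3: bytes[4:5] = 68 -> value 104 (1 byte(s))
  byte[5]=0xFA cont=1 payload=0x7A=122: acc |= 122<<0 -> acc=122 shift=7
  byte[6]=0x21 cont=0 payload=0x21=33: acc |= 33<<7 -> acc=4346 shift=14 [end]
Varint 4: bytes[5:7] = FA 21 -> value 4346 (2 byte(s))
  byte[7]=0x7A cont=0 payload=0x7A=122: acc |= 122<<0 -> acc=122 shift=7 [end]
Varint 5: bytes[7:8] = 7A -> value 122 (1 byte(s))

Answer: 1 3 1 2 1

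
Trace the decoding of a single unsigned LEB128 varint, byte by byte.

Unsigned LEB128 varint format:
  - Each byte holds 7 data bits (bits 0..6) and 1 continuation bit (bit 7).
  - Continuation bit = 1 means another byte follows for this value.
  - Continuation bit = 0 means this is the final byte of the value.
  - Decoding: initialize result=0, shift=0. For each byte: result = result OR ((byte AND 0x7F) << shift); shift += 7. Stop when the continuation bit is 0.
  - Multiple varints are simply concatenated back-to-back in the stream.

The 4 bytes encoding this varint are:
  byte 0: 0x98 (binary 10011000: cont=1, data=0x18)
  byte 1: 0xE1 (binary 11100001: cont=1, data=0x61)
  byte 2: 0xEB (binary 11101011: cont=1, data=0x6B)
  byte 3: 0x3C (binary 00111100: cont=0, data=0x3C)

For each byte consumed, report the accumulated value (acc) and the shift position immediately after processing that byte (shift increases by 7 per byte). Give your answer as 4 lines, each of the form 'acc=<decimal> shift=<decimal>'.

Answer: acc=24 shift=7
acc=12440 shift=14
acc=1765528 shift=21
acc=127594648 shift=28

Derivation:
byte 0=0x98: payload=0x18=24, contrib = 24<<0 = 24; acc -> 24, shift -> 7
byte 1=0xE1: payload=0x61=97, contrib = 97<<7 = 12416; acc -> 12440, shift -> 14
byte 2=0xEB: payload=0x6B=107, contrib = 107<<14 = 1753088; acc -> 1765528, shift -> 21
byte 3=0x3C: payload=0x3C=60, contrib = 60<<21 = 125829120; acc -> 127594648, shift -> 28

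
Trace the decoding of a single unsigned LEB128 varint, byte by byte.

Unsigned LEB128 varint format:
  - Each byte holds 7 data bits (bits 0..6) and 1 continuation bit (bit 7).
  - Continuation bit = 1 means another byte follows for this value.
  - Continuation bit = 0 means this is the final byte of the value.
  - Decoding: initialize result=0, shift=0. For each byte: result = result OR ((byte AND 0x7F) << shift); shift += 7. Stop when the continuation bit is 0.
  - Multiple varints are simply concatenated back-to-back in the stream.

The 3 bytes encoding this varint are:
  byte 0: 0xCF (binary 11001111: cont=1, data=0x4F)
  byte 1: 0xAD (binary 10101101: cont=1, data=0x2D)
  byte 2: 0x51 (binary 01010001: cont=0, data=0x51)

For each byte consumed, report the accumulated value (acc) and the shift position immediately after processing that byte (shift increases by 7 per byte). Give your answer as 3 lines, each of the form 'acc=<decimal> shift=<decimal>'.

Answer: acc=79 shift=7
acc=5839 shift=14
acc=1332943 shift=21

Derivation:
byte 0=0xCF: payload=0x4F=79, contrib = 79<<0 = 79; acc -> 79, shift -> 7
byte 1=0xAD: payload=0x2D=45, contrib = 45<<7 = 5760; acc -> 5839, shift -> 14
byte 2=0x51: payload=0x51=81, contrib = 81<<14 = 1327104; acc -> 1332943, shift -> 21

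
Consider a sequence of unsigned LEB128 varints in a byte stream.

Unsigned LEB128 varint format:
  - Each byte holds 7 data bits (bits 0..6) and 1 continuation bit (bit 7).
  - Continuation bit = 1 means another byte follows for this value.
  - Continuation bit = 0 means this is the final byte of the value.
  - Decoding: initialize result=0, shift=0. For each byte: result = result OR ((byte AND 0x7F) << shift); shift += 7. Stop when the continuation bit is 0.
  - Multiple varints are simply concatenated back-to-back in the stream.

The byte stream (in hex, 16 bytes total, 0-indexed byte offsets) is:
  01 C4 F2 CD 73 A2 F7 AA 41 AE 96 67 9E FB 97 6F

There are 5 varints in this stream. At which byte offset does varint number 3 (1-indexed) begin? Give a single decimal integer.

  byte[0]=0x01 cont=0 payload=0x01=1: acc |= 1<<0 -> acc=1 shift=7 [end]
Varint 1: bytes[0:1] = 01 -> value 1 (1 byte(s))
  byte[1]=0xC4 cont=1 payload=0x44=68: acc |= 68<<0 -> acc=68 shift=7
  byte[2]=0xF2 cont=1 payload=0x72=114: acc |= 114<<7 -> acc=14660 shift=14
  byte[3]=0xCD cont=1 payload=0x4D=77: acc |= 77<<14 -> acc=1276228 shift=21
  byte[4]=0x73 cont=0 payload=0x73=115: acc |= 115<<21 -> acc=242448708 shift=28 [end]
Varint 2: bytes[1:5] = C4 F2 CD 73 -> value 242448708 (4 byte(s))
  byte[5]=0xA2 cont=1 payload=0x22=34: acc |= 34<<0 -> acc=34 shift=7
  byte[6]=0xF7 cont=1 payload=0x77=119: acc |= 119<<7 -> acc=15266 shift=14
  byte[7]=0xAA cont=1 payload=0x2A=42: acc |= 42<<14 -> acc=703394 shift=21
  byte[8]=0x41 cont=0 payload=0x41=65: acc |= 65<<21 -> acc=137018274 shift=28 [end]
Varint 3: bytes[5:9] = A2 F7 AA 41 -> value 137018274 (4 byte(s))
  byte[9]=0xAE cont=1 payload=0x2E=46: acc |= 46<<0 -> acc=46 shift=7
  byte[10]=0x96 cont=1 payload=0x16=22: acc |= 22<<7 -> acc=2862 shift=14
  byte[11]=0x67 cont=0 payload=0x67=103: acc |= 103<<14 -> acc=1690414 shift=21 [end]
Varint 4: bytes[9:12] = AE 96 67 -> value 1690414 (3 byte(s))
  byte[12]=0x9E cont=1 payload=0x1E=30: acc |= 30<<0 -> acc=30 shift=7
  byte[13]=0xFB cont=1 payload=0x7B=123: acc |= 123<<7 -> acc=15774 shift=14
  byte[14]=0x97 cont=1 payload=0x17=23: acc |= 23<<14 -> acc=392606 shift=21
  byte[15]=0x6F cont=0 payload=0x6F=111: acc |= 111<<21 -> acc=233176478 shift=28 [end]
Varint 5: bytes[12:16] = 9E FB 97 6F -> value 233176478 (4 byte(s))

Answer: 5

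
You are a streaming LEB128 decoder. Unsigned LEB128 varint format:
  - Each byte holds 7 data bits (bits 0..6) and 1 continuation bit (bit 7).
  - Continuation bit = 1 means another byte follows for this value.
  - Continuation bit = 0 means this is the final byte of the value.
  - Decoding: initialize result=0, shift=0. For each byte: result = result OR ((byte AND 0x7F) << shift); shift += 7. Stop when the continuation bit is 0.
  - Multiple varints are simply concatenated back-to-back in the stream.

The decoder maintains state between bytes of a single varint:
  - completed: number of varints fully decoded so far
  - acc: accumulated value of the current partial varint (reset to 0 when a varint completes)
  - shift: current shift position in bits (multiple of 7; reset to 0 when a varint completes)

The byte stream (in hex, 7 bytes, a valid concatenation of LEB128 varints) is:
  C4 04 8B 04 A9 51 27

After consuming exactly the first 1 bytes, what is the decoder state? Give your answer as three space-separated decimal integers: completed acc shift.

byte[0]=0xC4 cont=1 payload=0x44: acc |= 68<<0 -> completed=0 acc=68 shift=7

Answer: 0 68 7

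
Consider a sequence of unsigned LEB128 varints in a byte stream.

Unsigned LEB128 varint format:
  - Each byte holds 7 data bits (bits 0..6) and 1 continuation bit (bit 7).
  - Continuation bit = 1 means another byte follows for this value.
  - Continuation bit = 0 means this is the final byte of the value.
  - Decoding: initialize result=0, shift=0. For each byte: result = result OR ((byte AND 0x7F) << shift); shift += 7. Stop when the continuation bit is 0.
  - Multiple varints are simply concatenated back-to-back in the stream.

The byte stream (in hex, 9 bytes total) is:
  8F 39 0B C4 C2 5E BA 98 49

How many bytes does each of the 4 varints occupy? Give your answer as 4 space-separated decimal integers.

Answer: 2 1 3 3

Derivation:
  byte[0]=0x8F cont=1 payload=0x0F=15: acc |= 15<<0 -> acc=15 shift=7
  byte[1]=0x39 cont=0 payload=0x39=57: acc |= 57<<7 -> acc=7311 shift=14 [end]
Varint 1: bytes[0:2] = 8F 39 -> value 7311 (2 byte(s))
  byte[2]=0x0B cont=0 payload=0x0B=11: acc |= 11<<0 -> acc=11 shift=7 [end]
Varint 2: bytes[2:3] = 0B -> value 11 (1 byte(s))
  byte[3]=0xC4 cont=1 payload=0x44=68: acc |= 68<<0 -> acc=68 shift=7
  byte[4]=0xC2 cont=1 payload=0x42=66: acc |= 66<<7 -> acc=8516 shift=14
  byte[5]=0x5E cont=0 payload=0x5E=94: acc |= 94<<14 -> acc=1548612 shift=21 [end]
Varint 3: bytes[3:6] = C4 C2 5E -> value 1548612 (3 byte(s))
  byte[6]=0xBA cont=1 payload=0x3A=58: acc |= 58<<0 -> acc=58 shift=7
  byte[7]=0x98 cont=1 payload=0x18=24: acc |= 24<<7 -> acc=3130 shift=14
  byte[8]=0x49 cont=0 payload=0x49=73: acc |= 73<<14 -> acc=1199162 shift=21 [end]
Varint 4: bytes[6:9] = BA 98 49 -> value 1199162 (3 byte(s))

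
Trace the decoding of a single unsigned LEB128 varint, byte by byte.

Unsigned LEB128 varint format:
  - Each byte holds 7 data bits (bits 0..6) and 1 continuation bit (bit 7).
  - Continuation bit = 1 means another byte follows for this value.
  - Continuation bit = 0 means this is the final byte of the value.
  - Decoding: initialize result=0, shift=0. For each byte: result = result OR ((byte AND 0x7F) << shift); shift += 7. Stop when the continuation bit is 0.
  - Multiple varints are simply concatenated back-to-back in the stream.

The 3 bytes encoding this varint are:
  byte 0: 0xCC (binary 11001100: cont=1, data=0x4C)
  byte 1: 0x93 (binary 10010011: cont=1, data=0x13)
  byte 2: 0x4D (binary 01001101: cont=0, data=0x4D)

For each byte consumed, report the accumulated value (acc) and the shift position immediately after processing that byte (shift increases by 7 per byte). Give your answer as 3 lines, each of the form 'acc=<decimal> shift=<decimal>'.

byte 0=0xCC: payload=0x4C=76, contrib = 76<<0 = 76; acc -> 76, shift -> 7
byte 1=0x93: payload=0x13=19, contrib = 19<<7 = 2432; acc -> 2508, shift -> 14
byte 2=0x4D: payload=0x4D=77, contrib = 77<<14 = 1261568; acc -> 1264076, shift -> 21

Answer: acc=76 shift=7
acc=2508 shift=14
acc=1264076 shift=21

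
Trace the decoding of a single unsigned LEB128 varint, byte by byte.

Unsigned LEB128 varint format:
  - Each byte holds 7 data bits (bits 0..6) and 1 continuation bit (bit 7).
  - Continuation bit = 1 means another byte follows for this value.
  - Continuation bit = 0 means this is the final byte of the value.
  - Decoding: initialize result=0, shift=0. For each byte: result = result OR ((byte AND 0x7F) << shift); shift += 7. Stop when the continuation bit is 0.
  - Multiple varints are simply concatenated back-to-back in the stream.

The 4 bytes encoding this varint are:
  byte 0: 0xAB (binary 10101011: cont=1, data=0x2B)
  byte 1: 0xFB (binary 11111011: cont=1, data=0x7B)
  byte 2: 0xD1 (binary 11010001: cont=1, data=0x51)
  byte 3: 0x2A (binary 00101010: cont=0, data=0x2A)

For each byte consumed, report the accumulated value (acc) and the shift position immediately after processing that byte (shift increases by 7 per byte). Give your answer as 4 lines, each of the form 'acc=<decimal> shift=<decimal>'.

byte 0=0xAB: payload=0x2B=43, contrib = 43<<0 = 43; acc -> 43, shift -> 7
byte 1=0xFB: payload=0x7B=123, contrib = 123<<7 = 15744; acc -> 15787, shift -> 14
byte 2=0xD1: payload=0x51=81, contrib = 81<<14 = 1327104; acc -> 1342891, shift -> 21
byte 3=0x2A: payload=0x2A=42, contrib = 42<<21 = 88080384; acc -> 89423275, shift -> 28

Answer: acc=43 shift=7
acc=15787 shift=14
acc=1342891 shift=21
acc=89423275 shift=28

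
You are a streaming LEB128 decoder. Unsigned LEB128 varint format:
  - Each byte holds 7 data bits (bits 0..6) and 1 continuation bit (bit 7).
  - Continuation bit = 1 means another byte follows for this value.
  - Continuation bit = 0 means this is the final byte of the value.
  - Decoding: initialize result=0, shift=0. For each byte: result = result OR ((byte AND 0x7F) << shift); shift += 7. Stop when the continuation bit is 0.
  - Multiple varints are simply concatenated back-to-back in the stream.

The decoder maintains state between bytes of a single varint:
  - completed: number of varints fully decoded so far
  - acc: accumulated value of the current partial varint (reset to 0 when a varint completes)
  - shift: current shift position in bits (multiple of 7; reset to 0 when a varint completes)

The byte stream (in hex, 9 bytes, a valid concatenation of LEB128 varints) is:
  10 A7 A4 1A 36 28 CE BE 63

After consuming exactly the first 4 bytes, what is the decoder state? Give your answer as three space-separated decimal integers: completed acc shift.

Answer: 2 0 0

Derivation:
byte[0]=0x10 cont=0 payload=0x10: varint #1 complete (value=16); reset -> completed=1 acc=0 shift=0
byte[1]=0xA7 cont=1 payload=0x27: acc |= 39<<0 -> completed=1 acc=39 shift=7
byte[2]=0xA4 cont=1 payload=0x24: acc |= 36<<7 -> completed=1 acc=4647 shift=14
byte[3]=0x1A cont=0 payload=0x1A: varint #2 complete (value=430631); reset -> completed=2 acc=0 shift=0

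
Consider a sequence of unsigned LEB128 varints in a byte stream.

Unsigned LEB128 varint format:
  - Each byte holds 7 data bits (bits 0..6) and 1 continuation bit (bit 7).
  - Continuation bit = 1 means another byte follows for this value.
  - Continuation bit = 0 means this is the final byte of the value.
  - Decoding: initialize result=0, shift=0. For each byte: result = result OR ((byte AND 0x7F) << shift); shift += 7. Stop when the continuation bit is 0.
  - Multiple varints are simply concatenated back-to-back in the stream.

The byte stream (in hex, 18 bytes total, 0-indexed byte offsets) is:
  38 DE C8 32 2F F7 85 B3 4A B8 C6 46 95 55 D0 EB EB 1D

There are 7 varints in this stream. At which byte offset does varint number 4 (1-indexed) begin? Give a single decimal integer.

  byte[0]=0x38 cont=0 payload=0x38=56: acc |= 56<<0 -> acc=56 shift=7 [end]
Varint 1: bytes[0:1] = 38 -> value 56 (1 byte(s))
  byte[1]=0xDE cont=1 payload=0x5E=94: acc |= 94<<0 -> acc=94 shift=7
  byte[2]=0xC8 cont=1 payload=0x48=72: acc |= 72<<7 -> acc=9310 shift=14
  byte[3]=0x32 cont=0 payload=0x32=50: acc |= 50<<14 -> acc=828510 shift=21 [end]
Varint 2: bytes[1:4] = DE C8 32 -> value 828510 (3 byte(s))
  byte[4]=0x2F cont=0 payload=0x2F=47: acc |= 47<<0 -> acc=47 shift=7 [end]
Varint 3: bytes[4:5] = 2F -> value 47 (1 byte(s))
  byte[5]=0xF7 cont=1 payload=0x77=119: acc |= 119<<0 -> acc=119 shift=7
  byte[6]=0x85 cont=1 payload=0x05=5: acc |= 5<<7 -> acc=759 shift=14
  byte[7]=0xB3 cont=1 payload=0x33=51: acc |= 51<<14 -> acc=836343 shift=21
  byte[8]=0x4A cont=0 payload=0x4A=74: acc |= 74<<21 -> acc=156025591 shift=28 [end]
Varint 4: bytes[5:9] = F7 85 B3 4A -> value 156025591 (4 byte(s))
  byte[9]=0xB8 cont=1 payload=0x38=56: acc |= 56<<0 -> acc=56 shift=7
  byte[10]=0xC6 cont=1 payload=0x46=70: acc |= 70<<7 -> acc=9016 shift=14
  byte[11]=0x46 cont=0 payload=0x46=70: acc |= 70<<14 -> acc=1155896 shift=21 [end]
Varint 5: bytes[9:12] = B8 C6 46 -> value 1155896 (3 byte(s))
  byte[12]=0x95 cont=1 payload=0x15=21: acc |= 21<<0 -> acc=21 shift=7
  byte[13]=0x55 cont=0 payload=0x55=85: acc |= 85<<7 -> acc=10901 shift=14 [end]
Varint 6: bytes[12:14] = 95 55 -> value 10901 (2 byte(s))
  byte[14]=0xD0 cont=1 payload=0x50=80: acc |= 80<<0 -> acc=80 shift=7
  byte[15]=0xEB cont=1 payload=0x6B=107: acc |= 107<<7 -> acc=13776 shift=14
  byte[16]=0xEB cont=1 payload=0x6B=107: acc |= 107<<14 -> acc=1766864 shift=21
  byte[17]=0x1D cont=0 payload=0x1D=29: acc |= 29<<21 -> acc=62584272 shift=28 [end]
Varint 7: bytes[14:18] = D0 EB EB 1D -> value 62584272 (4 byte(s))

Answer: 5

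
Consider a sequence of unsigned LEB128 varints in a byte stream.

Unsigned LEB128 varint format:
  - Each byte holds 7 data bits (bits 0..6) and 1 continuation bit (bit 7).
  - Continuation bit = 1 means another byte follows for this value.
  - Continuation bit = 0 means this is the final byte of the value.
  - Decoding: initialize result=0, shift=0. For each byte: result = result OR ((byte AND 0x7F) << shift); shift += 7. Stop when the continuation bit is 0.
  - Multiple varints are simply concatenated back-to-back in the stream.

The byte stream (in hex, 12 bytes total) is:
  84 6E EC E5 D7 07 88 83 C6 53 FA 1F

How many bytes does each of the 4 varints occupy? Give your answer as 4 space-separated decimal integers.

Answer: 2 4 4 2

Derivation:
  byte[0]=0x84 cont=1 payload=0x04=4: acc |= 4<<0 -> acc=4 shift=7
  byte[1]=0x6E cont=0 payload=0x6E=110: acc |= 110<<7 -> acc=14084 shift=14 [end]
Varint 1: bytes[0:2] = 84 6E -> value 14084 (2 byte(s))
  byte[2]=0xEC cont=1 payload=0x6C=108: acc |= 108<<0 -> acc=108 shift=7
  byte[3]=0xE5 cont=1 payload=0x65=101: acc |= 101<<7 -> acc=13036 shift=14
  byte[4]=0xD7 cont=1 payload=0x57=87: acc |= 87<<14 -> acc=1438444 shift=21
  byte[5]=0x07 cont=0 payload=0x07=7: acc |= 7<<21 -> acc=16118508 shift=28 [end]
Varint 2: bytes[2:6] = EC E5 D7 07 -> value 16118508 (4 byte(s))
  byte[6]=0x88 cont=1 payload=0x08=8: acc |= 8<<0 -> acc=8 shift=7
  byte[7]=0x83 cont=1 payload=0x03=3: acc |= 3<<7 -> acc=392 shift=14
  byte[8]=0xC6 cont=1 payload=0x46=70: acc |= 70<<14 -> acc=1147272 shift=21
  byte[9]=0x53 cont=0 payload=0x53=83: acc |= 83<<21 -> acc=175210888 shift=28 [end]
Varint 3: bytes[6:10] = 88 83 C6 53 -> value 175210888 (4 byte(s))
  byte[10]=0xFA cont=1 payload=0x7A=122: acc |= 122<<0 -> acc=122 shift=7
  byte[11]=0x1F cont=0 payload=0x1F=31: acc |= 31<<7 -> acc=4090 shift=14 [end]
Varint 4: bytes[10:12] = FA 1F -> value 4090 (2 byte(s))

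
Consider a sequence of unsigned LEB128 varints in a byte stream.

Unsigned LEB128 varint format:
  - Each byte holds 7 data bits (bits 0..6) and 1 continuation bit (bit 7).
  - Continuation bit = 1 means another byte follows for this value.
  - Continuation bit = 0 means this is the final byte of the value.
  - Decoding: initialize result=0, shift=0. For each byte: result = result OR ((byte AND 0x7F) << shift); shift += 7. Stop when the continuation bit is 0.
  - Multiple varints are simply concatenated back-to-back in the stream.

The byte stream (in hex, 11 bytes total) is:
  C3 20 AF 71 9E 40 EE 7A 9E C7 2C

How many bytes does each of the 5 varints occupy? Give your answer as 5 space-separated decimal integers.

Answer: 2 2 2 2 3

Derivation:
  byte[0]=0xC3 cont=1 payload=0x43=67: acc |= 67<<0 -> acc=67 shift=7
  byte[1]=0x20 cont=0 payload=0x20=32: acc |= 32<<7 -> acc=4163 shift=14 [end]
Varint 1: bytes[0:2] = C3 20 -> value 4163 (2 byte(s))
  byte[2]=0xAF cont=1 payload=0x2F=47: acc |= 47<<0 -> acc=47 shift=7
  byte[3]=0x71 cont=0 payload=0x71=113: acc |= 113<<7 -> acc=14511 shift=14 [end]
Varint 2: bytes[2:4] = AF 71 -> value 14511 (2 byte(s))
  byte[4]=0x9E cont=1 payload=0x1E=30: acc |= 30<<0 -> acc=30 shift=7
  byte[5]=0x40 cont=0 payload=0x40=64: acc |= 64<<7 -> acc=8222 shift=14 [end]
Varint 3: bytes[4:6] = 9E 40 -> value 8222 (2 byte(s))
  byte[6]=0xEE cont=1 payload=0x6E=110: acc |= 110<<0 -> acc=110 shift=7
  byte[7]=0x7A cont=0 payload=0x7A=122: acc |= 122<<7 -> acc=15726 shift=14 [end]
Varint 4: bytes[6:8] = EE 7A -> value 15726 (2 byte(s))
  byte[8]=0x9E cont=1 payload=0x1E=30: acc |= 30<<0 -> acc=30 shift=7
  byte[9]=0xC7 cont=1 payload=0x47=71: acc |= 71<<7 -> acc=9118 shift=14
  byte[10]=0x2C cont=0 payload=0x2C=44: acc |= 44<<14 -> acc=730014 shift=21 [end]
Varint 5: bytes[8:11] = 9E C7 2C -> value 730014 (3 byte(s))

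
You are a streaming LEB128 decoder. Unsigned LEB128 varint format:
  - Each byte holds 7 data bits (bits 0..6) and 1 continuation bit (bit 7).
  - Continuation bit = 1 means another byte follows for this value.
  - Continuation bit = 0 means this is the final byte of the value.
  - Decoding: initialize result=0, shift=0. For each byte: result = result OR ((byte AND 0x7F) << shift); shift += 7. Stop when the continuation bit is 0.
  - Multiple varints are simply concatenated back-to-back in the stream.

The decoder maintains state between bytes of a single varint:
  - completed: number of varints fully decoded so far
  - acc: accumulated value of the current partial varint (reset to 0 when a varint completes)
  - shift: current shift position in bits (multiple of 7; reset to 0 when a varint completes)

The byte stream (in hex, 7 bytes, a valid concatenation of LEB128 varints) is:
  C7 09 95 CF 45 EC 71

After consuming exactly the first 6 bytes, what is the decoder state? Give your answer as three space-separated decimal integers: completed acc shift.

byte[0]=0xC7 cont=1 payload=0x47: acc |= 71<<0 -> completed=0 acc=71 shift=7
byte[1]=0x09 cont=0 payload=0x09: varint #1 complete (value=1223); reset -> completed=1 acc=0 shift=0
byte[2]=0x95 cont=1 payload=0x15: acc |= 21<<0 -> completed=1 acc=21 shift=7
byte[3]=0xCF cont=1 payload=0x4F: acc |= 79<<7 -> completed=1 acc=10133 shift=14
byte[4]=0x45 cont=0 payload=0x45: varint #2 complete (value=1140629); reset -> completed=2 acc=0 shift=0
byte[5]=0xEC cont=1 payload=0x6C: acc |= 108<<0 -> completed=2 acc=108 shift=7

Answer: 2 108 7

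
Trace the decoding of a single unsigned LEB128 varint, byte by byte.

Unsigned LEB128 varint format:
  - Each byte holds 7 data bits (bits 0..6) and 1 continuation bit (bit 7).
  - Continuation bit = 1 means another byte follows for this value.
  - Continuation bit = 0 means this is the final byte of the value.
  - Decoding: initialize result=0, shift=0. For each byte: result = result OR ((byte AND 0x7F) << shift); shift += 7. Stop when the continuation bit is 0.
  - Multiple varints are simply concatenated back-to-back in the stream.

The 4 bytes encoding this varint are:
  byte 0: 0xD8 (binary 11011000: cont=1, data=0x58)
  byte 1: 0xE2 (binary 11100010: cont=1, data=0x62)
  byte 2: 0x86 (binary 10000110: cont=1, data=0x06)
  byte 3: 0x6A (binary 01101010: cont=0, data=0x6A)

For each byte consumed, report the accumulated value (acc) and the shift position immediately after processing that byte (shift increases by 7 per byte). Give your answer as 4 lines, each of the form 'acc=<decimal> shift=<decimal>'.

Answer: acc=88 shift=7
acc=12632 shift=14
acc=110936 shift=21
acc=222409048 shift=28

Derivation:
byte 0=0xD8: payload=0x58=88, contrib = 88<<0 = 88; acc -> 88, shift -> 7
byte 1=0xE2: payload=0x62=98, contrib = 98<<7 = 12544; acc -> 12632, shift -> 14
byte 2=0x86: payload=0x06=6, contrib = 6<<14 = 98304; acc -> 110936, shift -> 21
byte 3=0x6A: payload=0x6A=106, contrib = 106<<21 = 222298112; acc -> 222409048, shift -> 28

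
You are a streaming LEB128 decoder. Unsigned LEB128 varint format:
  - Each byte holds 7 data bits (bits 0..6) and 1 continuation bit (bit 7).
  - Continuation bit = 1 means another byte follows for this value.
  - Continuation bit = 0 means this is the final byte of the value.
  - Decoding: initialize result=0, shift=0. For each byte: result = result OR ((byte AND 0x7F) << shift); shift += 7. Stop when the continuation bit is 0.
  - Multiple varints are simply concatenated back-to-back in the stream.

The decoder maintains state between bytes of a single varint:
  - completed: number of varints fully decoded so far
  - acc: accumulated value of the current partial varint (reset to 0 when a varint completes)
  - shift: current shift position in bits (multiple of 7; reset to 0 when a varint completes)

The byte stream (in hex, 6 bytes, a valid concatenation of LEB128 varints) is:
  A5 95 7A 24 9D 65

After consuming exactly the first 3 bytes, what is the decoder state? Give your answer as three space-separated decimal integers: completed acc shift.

Answer: 1 0 0

Derivation:
byte[0]=0xA5 cont=1 payload=0x25: acc |= 37<<0 -> completed=0 acc=37 shift=7
byte[1]=0x95 cont=1 payload=0x15: acc |= 21<<7 -> completed=0 acc=2725 shift=14
byte[2]=0x7A cont=0 payload=0x7A: varint #1 complete (value=2001573); reset -> completed=1 acc=0 shift=0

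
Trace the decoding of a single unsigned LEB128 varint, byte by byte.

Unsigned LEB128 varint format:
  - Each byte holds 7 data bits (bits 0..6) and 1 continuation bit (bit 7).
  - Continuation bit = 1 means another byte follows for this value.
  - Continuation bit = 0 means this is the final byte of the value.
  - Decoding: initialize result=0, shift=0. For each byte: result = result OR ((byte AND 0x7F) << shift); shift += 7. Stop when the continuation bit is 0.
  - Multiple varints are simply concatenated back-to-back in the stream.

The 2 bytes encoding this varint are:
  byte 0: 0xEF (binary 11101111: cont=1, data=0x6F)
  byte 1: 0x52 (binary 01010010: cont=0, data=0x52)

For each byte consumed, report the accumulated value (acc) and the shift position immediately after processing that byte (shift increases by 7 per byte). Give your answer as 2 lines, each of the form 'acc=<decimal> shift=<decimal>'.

byte 0=0xEF: payload=0x6F=111, contrib = 111<<0 = 111; acc -> 111, shift -> 7
byte 1=0x52: payload=0x52=82, contrib = 82<<7 = 10496; acc -> 10607, shift -> 14

Answer: acc=111 shift=7
acc=10607 shift=14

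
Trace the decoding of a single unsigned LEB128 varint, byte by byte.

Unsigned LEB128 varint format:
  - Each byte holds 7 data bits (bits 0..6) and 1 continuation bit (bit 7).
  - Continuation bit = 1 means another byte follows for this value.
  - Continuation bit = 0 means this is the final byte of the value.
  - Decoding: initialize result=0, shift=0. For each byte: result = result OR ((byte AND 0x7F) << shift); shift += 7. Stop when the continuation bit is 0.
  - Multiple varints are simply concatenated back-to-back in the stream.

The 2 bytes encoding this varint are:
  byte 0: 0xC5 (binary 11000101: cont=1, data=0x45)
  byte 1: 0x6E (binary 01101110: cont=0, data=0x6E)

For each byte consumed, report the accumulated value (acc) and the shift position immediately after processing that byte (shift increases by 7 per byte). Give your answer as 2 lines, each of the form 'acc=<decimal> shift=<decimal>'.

byte 0=0xC5: payload=0x45=69, contrib = 69<<0 = 69; acc -> 69, shift -> 7
byte 1=0x6E: payload=0x6E=110, contrib = 110<<7 = 14080; acc -> 14149, shift -> 14

Answer: acc=69 shift=7
acc=14149 shift=14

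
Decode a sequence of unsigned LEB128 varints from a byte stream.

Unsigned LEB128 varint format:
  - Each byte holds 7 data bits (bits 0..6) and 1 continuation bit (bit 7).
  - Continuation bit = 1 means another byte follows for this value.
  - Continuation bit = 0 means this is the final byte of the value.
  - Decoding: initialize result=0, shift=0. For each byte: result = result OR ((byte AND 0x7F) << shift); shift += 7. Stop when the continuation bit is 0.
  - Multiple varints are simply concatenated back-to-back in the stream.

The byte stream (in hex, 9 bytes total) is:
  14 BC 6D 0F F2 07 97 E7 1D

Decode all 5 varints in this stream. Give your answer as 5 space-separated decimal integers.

  byte[0]=0x14 cont=0 payload=0x14=20: acc |= 20<<0 -> acc=20 shift=7 [end]
Varint 1: bytes[0:1] = 14 -> value 20 (1 byte(s))
  byte[1]=0xBC cont=1 payload=0x3C=60: acc |= 60<<0 -> acc=60 shift=7
  byte[2]=0x6D cont=0 payload=0x6D=109: acc |= 109<<7 -> acc=14012 shift=14 [end]
Varint 2: bytes[1:3] = BC 6D -> value 14012 (2 byte(s))
  byte[3]=0x0F cont=0 payload=0x0F=15: acc |= 15<<0 -> acc=15 shift=7 [end]
Varint 3: bytes[3:4] = 0F -> value 15 (1 byte(s))
  byte[4]=0xF2 cont=1 payload=0x72=114: acc |= 114<<0 -> acc=114 shift=7
  byte[5]=0x07 cont=0 payload=0x07=7: acc |= 7<<7 -> acc=1010 shift=14 [end]
Varint 4: bytes[4:6] = F2 07 -> value 1010 (2 byte(s))
  byte[6]=0x97 cont=1 payload=0x17=23: acc |= 23<<0 -> acc=23 shift=7
  byte[7]=0xE7 cont=1 payload=0x67=103: acc |= 103<<7 -> acc=13207 shift=14
  byte[8]=0x1D cont=0 payload=0x1D=29: acc |= 29<<14 -> acc=488343 shift=21 [end]
Varint 5: bytes[6:9] = 97 E7 1D -> value 488343 (3 byte(s))

Answer: 20 14012 15 1010 488343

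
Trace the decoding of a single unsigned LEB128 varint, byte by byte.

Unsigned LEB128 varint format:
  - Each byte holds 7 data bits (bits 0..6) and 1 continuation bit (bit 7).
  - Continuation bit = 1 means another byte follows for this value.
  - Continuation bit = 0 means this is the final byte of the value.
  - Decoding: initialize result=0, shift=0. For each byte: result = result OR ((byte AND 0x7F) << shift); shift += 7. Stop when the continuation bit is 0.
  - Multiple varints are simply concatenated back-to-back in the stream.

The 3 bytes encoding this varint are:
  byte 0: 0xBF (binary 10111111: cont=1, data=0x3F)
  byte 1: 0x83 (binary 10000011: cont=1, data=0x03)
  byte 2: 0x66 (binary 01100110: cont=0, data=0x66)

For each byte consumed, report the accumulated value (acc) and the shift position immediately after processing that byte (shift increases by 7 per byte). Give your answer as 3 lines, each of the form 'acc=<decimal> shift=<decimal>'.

Answer: acc=63 shift=7
acc=447 shift=14
acc=1671615 shift=21

Derivation:
byte 0=0xBF: payload=0x3F=63, contrib = 63<<0 = 63; acc -> 63, shift -> 7
byte 1=0x83: payload=0x03=3, contrib = 3<<7 = 384; acc -> 447, shift -> 14
byte 2=0x66: payload=0x66=102, contrib = 102<<14 = 1671168; acc -> 1671615, shift -> 21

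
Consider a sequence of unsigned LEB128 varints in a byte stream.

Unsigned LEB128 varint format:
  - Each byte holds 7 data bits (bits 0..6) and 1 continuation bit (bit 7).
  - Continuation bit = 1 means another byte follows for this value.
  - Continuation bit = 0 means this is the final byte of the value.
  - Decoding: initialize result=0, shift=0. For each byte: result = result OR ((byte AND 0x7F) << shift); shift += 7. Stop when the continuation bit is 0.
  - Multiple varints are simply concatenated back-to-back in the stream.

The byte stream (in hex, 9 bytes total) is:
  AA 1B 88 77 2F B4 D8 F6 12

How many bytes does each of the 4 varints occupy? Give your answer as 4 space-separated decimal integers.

  byte[0]=0xAA cont=1 payload=0x2A=42: acc |= 42<<0 -> acc=42 shift=7
  byte[1]=0x1B cont=0 payload=0x1B=27: acc |= 27<<7 -> acc=3498 shift=14 [end]
Varint 1: bytes[0:2] = AA 1B -> value 3498 (2 byte(s))
  byte[2]=0x88 cont=1 payload=0x08=8: acc |= 8<<0 -> acc=8 shift=7
  byte[3]=0x77 cont=0 payload=0x77=119: acc |= 119<<7 -> acc=15240 shift=14 [end]
Varint 2: bytes[2:4] = 88 77 -> value 15240 (2 byte(s))
  byte[4]=0x2F cont=0 payload=0x2F=47: acc |= 47<<0 -> acc=47 shift=7 [end]
Varint 3: bytes[4:5] = 2F -> value 47 (1 byte(s))
  byte[5]=0xB4 cont=1 payload=0x34=52: acc |= 52<<0 -> acc=52 shift=7
  byte[6]=0xD8 cont=1 payload=0x58=88: acc |= 88<<7 -> acc=11316 shift=14
  byte[7]=0xF6 cont=1 payload=0x76=118: acc |= 118<<14 -> acc=1944628 shift=21
  byte[8]=0x12 cont=0 payload=0x12=18: acc |= 18<<21 -> acc=39693364 shift=28 [end]
Varint 4: bytes[5:9] = B4 D8 F6 12 -> value 39693364 (4 byte(s))

Answer: 2 2 1 4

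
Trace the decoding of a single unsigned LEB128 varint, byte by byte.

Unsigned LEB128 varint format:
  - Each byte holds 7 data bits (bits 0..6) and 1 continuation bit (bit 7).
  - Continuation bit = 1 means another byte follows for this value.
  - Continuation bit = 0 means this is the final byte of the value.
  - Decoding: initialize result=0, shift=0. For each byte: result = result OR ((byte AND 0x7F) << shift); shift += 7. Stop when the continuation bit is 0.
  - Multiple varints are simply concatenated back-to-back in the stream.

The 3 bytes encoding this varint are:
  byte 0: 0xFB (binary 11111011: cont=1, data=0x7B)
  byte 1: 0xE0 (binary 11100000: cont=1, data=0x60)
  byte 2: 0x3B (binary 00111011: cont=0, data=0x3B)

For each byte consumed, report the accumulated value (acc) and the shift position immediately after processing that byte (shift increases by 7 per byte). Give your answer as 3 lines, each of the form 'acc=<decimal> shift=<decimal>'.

Answer: acc=123 shift=7
acc=12411 shift=14
acc=979067 shift=21

Derivation:
byte 0=0xFB: payload=0x7B=123, contrib = 123<<0 = 123; acc -> 123, shift -> 7
byte 1=0xE0: payload=0x60=96, contrib = 96<<7 = 12288; acc -> 12411, shift -> 14
byte 2=0x3B: payload=0x3B=59, contrib = 59<<14 = 966656; acc -> 979067, shift -> 21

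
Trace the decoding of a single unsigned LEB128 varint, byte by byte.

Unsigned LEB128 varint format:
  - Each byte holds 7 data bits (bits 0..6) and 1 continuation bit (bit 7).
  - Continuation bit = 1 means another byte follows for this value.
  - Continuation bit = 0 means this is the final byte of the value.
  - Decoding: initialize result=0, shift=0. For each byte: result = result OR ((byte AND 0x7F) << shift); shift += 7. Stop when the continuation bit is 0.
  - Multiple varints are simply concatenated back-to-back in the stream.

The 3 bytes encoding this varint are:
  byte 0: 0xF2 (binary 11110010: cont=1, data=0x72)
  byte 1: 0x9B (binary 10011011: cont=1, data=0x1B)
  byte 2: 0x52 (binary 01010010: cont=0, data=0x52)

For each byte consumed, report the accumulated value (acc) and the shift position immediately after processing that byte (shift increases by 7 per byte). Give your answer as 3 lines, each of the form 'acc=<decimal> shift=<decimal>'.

Answer: acc=114 shift=7
acc=3570 shift=14
acc=1347058 shift=21

Derivation:
byte 0=0xF2: payload=0x72=114, contrib = 114<<0 = 114; acc -> 114, shift -> 7
byte 1=0x9B: payload=0x1B=27, contrib = 27<<7 = 3456; acc -> 3570, shift -> 14
byte 2=0x52: payload=0x52=82, contrib = 82<<14 = 1343488; acc -> 1347058, shift -> 21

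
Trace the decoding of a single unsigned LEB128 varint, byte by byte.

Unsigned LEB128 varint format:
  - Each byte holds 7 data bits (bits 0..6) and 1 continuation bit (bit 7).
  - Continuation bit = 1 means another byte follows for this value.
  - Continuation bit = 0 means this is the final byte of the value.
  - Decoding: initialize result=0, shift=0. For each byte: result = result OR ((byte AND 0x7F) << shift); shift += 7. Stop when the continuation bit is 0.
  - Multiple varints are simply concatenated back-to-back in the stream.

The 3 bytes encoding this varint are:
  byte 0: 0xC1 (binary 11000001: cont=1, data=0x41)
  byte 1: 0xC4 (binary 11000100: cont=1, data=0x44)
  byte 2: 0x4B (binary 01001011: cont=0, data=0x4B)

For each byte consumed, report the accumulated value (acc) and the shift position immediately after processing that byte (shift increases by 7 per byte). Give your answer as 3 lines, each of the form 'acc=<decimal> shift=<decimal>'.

byte 0=0xC1: payload=0x41=65, contrib = 65<<0 = 65; acc -> 65, shift -> 7
byte 1=0xC4: payload=0x44=68, contrib = 68<<7 = 8704; acc -> 8769, shift -> 14
byte 2=0x4B: payload=0x4B=75, contrib = 75<<14 = 1228800; acc -> 1237569, shift -> 21

Answer: acc=65 shift=7
acc=8769 shift=14
acc=1237569 shift=21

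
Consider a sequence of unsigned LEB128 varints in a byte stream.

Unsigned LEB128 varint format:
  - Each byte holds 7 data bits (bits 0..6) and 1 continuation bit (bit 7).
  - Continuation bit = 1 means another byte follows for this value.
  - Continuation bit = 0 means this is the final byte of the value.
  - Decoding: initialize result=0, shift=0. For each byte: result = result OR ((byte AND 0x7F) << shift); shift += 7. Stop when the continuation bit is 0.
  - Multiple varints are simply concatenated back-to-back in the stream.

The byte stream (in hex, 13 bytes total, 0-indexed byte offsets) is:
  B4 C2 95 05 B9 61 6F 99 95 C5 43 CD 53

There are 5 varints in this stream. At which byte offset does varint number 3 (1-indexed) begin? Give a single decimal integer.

  byte[0]=0xB4 cont=1 payload=0x34=52: acc |= 52<<0 -> acc=52 shift=7
  byte[1]=0xC2 cont=1 payload=0x42=66: acc |= 66<<7 -> acc=8500 shift=14
  byte[2]=0x95 cont=1 payload=0x15=21: acc |= 21<<14 -> acc=352564 shift=21
  byte[3]=0x05 cont=0 payload=0x05=5: acc |= 5<<21 -> acc=10838324 shift=28 [end]
Varint 1: bytes[0:4] = B4 C2 95 05 -> value 10838324 (4 byte(s))
  byte[4]=0xB9 cont=1 payload=0x39=57: acc |= 57<<0 -> acc=57 shift=7
  byte[5]=0x61 cont=0 payload=0x61=97: acc |= 97<<7 -> acc=12473 shift=14 [end]
Varint 2: bytes[4:6] = B9 61 -> value 12473 (2 byte(s))
  byte[6]=0x6F cont=0 payload=0x6F=111: acc |= 111<<0 -> acc=111 shift=7 [end]
Varint 3: bytes[6:7] = 6F -> value 111 (1 byte(s))
  byte[7]=0x99 cont=1 payload=0x19=25: acc |= 25<<0 -> acc=25 shift=7
  byte[8]=0x95 cont=1 payload=0x15=21: acc |= 21<<7 -> acc=2713 shift=14
  byte[9]=0xC5 cont=1 payload=0x45=69: acc |= 69<<14 -> acc=1133209 shift=21
  byte[10]=0x43 cont=0 payload=0x43=67: acc |= 67<<21 -> acc=141642393 shift=28 [end]
Varint 4: bytes[7:11] = 99 95 C5 43 -> value 141642393 (4 byte(s))
  byte[11]=0xCD cont=1 payload=0x4D=77: acc |= 77<<0 -> acc=77 shift=7
  byte[12]=0x53 cont=0 payload=0x53=83: acc |= 83<<7 -> acc=10701 shift=14 [end]
Varint 5: bytes[11:13] = CD 53 -> value 10701 (2 byte(s))

Answer: 6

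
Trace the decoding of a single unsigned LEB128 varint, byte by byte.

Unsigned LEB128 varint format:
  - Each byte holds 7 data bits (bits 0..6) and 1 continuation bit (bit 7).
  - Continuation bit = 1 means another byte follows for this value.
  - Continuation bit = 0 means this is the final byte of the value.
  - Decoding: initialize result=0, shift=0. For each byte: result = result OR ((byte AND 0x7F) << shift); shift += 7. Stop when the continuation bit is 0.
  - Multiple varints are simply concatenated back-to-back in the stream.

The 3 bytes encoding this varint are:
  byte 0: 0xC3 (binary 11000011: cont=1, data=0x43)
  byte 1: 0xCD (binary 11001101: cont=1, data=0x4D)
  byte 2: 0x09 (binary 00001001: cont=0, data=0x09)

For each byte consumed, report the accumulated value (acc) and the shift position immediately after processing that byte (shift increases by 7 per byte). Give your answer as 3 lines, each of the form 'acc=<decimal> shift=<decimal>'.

Answer: acc=67 shift=7
acc=9923 shift=14
acc=157379 shift=21

Derivation:
byte 0=0xC3: payload=0x43=67, contrib = 67<<0 = 67; acc -> 67, shift -> 7
byte 1=0xCD: payload=0x4D=77, contrib = 77<<7 = 9856; acc -> 9923, shift -> 14
byte 2=0x09: payload=0x09=9, contrib = 9<<14 = 147456; acc -> 157379, shift -> 21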